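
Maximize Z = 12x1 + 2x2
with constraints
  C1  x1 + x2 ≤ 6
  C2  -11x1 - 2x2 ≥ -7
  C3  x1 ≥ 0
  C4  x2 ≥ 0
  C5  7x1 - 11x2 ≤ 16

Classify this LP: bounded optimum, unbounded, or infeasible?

Extreme points and Z = 12x1 + 2x2:
  (0, 7/2) → Z = 7
  (7/11, 0) → Z = 84/11
  (0, 0) → Z = 0
The feasible region has finitely many vertices and no improving ray; the maximum is 84/11 at (7/11, 0).

bounded optimum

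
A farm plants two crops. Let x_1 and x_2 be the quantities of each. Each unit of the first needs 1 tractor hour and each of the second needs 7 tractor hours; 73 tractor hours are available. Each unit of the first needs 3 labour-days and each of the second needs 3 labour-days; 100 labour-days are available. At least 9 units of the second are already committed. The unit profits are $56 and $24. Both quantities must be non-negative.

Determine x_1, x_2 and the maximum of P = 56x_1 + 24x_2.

x_1 = 10, x_2 = 9, maximum P = 776

Feasible corners and P = 56x_1 + 24x_2:
  (0, 73/7) → P = 1752/7
  (0, 9) → P = 216
  (10, 9) → P = 776

At the optimal vertex, x_1 + 7x_2 = 73 and x_2 = 9.
Solving simultaneously gives x_1 = 10, x_2 = 9.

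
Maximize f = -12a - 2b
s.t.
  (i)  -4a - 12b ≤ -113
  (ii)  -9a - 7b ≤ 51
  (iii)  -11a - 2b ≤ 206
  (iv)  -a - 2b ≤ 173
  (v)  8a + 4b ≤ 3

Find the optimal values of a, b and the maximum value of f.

Vertices and f = -12a - 2b:
  (-1403/80, 1221/80) → f = 7197/40
  (-26/5, 223/20) → f = 401/10
  (-1340/59, 1293/59) → f = 13494/59
  (-415/14, 1681/28) → f = 3299/14

The binding constraints are -11a - 2b = 206 and 8a + 4b = 3.
Solving simultaneously gives a = -415/14, b = 1681/28.

a = -415/14, b = 1681/28, maximum f = 3299/14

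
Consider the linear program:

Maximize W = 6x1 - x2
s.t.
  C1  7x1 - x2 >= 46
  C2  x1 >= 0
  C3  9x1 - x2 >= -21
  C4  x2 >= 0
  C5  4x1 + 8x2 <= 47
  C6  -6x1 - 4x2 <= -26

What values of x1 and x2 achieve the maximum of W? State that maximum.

Corner points and W = 6x1 - x2:
  (46/7, 0) → W = 276/7
  (83/12, 29/12) → W = 469/12
  (47/4, 0) → W = 141/2

The optimum lies where x2 = 0 and 4x1 + 8x2 = 47.
Solving simultaneously gives x1 = 47/4, x2 = 0.

x1 = 47/4, x2 = 0, maximum W = 141/2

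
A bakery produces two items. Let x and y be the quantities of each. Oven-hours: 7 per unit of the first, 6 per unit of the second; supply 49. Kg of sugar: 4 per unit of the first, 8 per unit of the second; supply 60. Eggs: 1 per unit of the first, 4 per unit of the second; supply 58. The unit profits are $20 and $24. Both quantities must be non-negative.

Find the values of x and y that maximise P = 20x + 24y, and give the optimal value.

Vertices and P = 20x + 24y:
  (0, 0) → P = 0
  (0, 15/2) → P = 180
  (7, 0) → P = 140
  (1, 7) → P = 188

The optimum lies where 7x + 6y = 49 and 4x + 8y = 60.
Solving simultaneously gives x = 1, y = 7.

x = 1, y = 7, maximum P = 188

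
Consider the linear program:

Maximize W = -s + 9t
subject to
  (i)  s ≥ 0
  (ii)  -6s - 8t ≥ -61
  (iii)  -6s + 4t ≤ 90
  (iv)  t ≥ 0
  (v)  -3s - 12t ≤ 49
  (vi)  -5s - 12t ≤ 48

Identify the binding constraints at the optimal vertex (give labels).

(i) and (ii)

Corner points and W = -s + 9t:
  (0, 61/8) → W = 549/8
  (0, 0) → W = 0
  (61/6, 0) → W = -61/6

The maximum is at (0, 61/8). Substituting into each constraint, equality holds for (i) and (ii); the remaining constraints have slack.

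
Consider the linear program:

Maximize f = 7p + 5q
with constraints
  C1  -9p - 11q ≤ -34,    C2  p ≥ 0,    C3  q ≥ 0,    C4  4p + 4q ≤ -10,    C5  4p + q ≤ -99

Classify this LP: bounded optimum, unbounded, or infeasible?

The boundaries -9p - 11q = -34 and 4p + q = -99 meet at (-1123/35, 1027/35), but that point violates p ≥ 0. Every candidate vertex is excluded by some other constraint, so the feasible region is empty.

infeasible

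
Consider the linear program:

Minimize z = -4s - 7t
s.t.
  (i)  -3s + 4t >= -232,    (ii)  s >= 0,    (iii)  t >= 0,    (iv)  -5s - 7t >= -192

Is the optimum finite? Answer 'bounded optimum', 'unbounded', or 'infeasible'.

bounded optimum

Vertices and z = -4s - 7t:
  (0, 0) → z = 0
  (0, 192/7) → z = -192
  (192/5, 0) → z = -768/5
The feasible region has finitely many vertices and no improving ray; the minimum is -192 at (0, 192/7).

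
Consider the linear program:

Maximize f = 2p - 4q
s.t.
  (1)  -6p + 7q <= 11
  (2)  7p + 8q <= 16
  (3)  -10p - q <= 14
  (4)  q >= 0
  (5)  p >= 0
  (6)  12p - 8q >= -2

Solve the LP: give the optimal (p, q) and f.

p = 16/7, q = 0, maximum f = 32/7

Feasible corners and f = 2p - 4q:
  (16/7, 0) → f = 32/7
  (14/19, 103/76) → f = -75/19
  (0, 0) → f = 0
  (0, 1/4) → f = -1

The optimum lies where 7p + 8q = 16 and q = 0.
Solving simultaneously gives p = 16/7, q = 0.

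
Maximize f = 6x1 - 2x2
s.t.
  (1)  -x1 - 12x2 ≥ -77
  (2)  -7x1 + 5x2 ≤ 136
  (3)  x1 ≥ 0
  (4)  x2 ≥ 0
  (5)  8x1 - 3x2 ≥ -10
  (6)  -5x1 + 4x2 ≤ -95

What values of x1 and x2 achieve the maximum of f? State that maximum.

x1 = 77, x2 = 0, maximum f = 462

Extreme points and f = 6x1 - 2x2:
  (77, 0) → f = 462
  (181/8, 145/32) → f = 2027/16
  (19, 0) → f = 114

The optimum lies where -x1 - 12x2 = -77 and x2 = 0.
Solving simultaneously gives x1 = 77, x2 = 0.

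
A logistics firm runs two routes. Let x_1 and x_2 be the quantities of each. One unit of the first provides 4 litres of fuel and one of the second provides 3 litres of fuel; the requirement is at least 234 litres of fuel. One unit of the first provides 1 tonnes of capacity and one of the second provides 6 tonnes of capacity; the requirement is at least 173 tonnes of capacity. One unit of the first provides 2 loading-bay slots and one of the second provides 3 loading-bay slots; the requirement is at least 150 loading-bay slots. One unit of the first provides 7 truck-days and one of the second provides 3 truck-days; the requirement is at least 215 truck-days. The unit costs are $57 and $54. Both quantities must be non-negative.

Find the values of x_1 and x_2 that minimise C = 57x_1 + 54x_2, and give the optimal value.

Vertices and C = 57x_1 + 54x_2:
  (0, 78) → C = 4212
  (173, 0) → C = 9861
  (42, 22) → C = 3582
  (127/3, 196/9) → C = 3589
The feasible region is unbounded (it extends along (0, 1), (1, 0)), but C strictly increases along every unbounded feasible direction, so there is no improving ray and the minimum is attained at a vertex.

x_1 = 42, x_2 = 22, minimum C = 3582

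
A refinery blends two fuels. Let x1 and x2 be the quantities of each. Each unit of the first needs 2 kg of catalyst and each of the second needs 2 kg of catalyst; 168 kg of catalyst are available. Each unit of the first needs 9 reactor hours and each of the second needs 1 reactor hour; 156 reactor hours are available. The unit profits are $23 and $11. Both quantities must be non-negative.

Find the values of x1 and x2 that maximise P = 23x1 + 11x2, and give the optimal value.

Vertices and P = 23x1 + 11x2:
  (0, 0) → P = 0
  (0, 84) → P = 924
  (52/3, 0) → P = 1196/3
  (9, 75) → P = 1032

At the optimal vertex, 2x1 + 2x2 = 168 and 9x1 + x2 = 156.
Solving simultaneously gives x1 = 9, x2 = 75.

x1 = 9, x2 = 75, maximum P = 1032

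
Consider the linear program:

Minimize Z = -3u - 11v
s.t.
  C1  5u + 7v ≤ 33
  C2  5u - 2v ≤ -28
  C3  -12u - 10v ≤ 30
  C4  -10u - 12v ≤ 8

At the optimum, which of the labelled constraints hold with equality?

Extreme points and Z = -3u - 11v:
  (-26/9, 61/9) → Z = -593/9
  (-270/17, 273/17) → Z = -129
  (-22/5, 3) → Z = -99/5
  (-70/11, 51/11) → Z = -351/11

The minimum is at (-270/17, 273/17). Substituting into each constraint, equality holds for C1 and C3; the remaining constraints have slack.

C1 and C3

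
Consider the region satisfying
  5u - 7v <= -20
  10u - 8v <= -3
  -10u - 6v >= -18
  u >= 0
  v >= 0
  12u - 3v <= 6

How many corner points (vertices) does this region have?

3

Pairwise boundary intersections that survive every other constraint:
  (3/50, 29/10)
  (0, 20/7)
  (0, 3)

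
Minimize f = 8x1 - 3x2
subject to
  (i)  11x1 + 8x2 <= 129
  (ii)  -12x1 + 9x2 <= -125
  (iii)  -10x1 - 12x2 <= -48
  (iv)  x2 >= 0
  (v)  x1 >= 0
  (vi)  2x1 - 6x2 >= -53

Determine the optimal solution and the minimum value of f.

x1 = 125/12, x2 = 0, minimum f = 250/3

Feasible corners and f = 8x1 - 3x2:
  (2161/195, 173/195) → f = 16769/195
  (129/11, 0) → f = 1032/11
  (125/12, 0) → f = 250/3

The optimum lies where -12x1 + 9x2 = -125 and x2 = 0.
Solving simultaneously gives x1 = 125/12, x2 = 0.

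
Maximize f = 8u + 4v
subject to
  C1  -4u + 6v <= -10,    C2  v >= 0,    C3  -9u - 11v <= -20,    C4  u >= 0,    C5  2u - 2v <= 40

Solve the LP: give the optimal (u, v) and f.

u = 55, v = 35, maximum f = 580

Vertices and f = 8u + 4v:
  (5/2, 0) → f = 20
  (55, 35) → f = 580
  (20, 0) → f = 160

The binding constraints are -4u + 6v = -10 and 2u - 2v = 40.
Solving simultaneously gives u = 55, v = 35.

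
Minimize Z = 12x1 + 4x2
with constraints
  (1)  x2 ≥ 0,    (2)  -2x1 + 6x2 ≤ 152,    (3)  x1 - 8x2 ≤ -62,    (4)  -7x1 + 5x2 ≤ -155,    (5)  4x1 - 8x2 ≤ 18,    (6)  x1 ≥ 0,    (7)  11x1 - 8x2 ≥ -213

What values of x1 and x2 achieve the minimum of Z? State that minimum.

x1 = 575/18, x2 = 247/18, minimum Z = 3944/9

Vertices and Z = 12x1 + 4x2:
  (845/16, 687/16) → Z = 1611/2
  (331/2, 161/2) → Z = 2308
  (575/18, 247/18) → Z = 3944/9

The binding constraints are -7x1 + 5x2 = -155 and 4x1 - 8x2 = 18.
Solving simultaneously gives x1 = 575/18, x2 = 247/18.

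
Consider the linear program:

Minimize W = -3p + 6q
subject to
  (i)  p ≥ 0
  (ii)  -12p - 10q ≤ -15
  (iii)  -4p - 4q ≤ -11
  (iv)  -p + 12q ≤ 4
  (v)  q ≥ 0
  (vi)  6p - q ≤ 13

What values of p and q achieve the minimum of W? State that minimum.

p = 9/4, q = 1/2, minimum W = -15/4

Extreme points and W = -3p + 6q:
  (29/13, 27/52) → W = -93/26
  (9/4, 1/2) → W = -15/4
  (160/71, 37/71) → W = -258/71

The binding constraints are -4p - 4q = -11 and 6p - q = 13.
Solving simultaneously gives p = 9/4, q = 1/2.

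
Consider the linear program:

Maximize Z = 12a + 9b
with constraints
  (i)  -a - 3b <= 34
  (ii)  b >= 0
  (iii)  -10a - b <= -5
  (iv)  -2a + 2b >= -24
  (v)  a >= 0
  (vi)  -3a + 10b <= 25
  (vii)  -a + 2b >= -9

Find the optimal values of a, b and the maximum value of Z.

a = 145/7, b = 61/7, maximum Z = 327

Vertices and Z = 12a + 9b:
  (1/2, 0) → Z = 6
  (9, 0) → Z = 108
  (25/103, 265/103) → Z = 2685/103
  (145/7, 61/7) → Z = 327
  (15, 3) → Z = 207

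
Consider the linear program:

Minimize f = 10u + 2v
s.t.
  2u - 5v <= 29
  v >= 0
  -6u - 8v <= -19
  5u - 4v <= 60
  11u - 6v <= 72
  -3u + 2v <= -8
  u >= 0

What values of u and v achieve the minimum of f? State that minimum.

u = 17/6, v = 1/4, minimum f = 173/6

Corner points and f = 10u + 2v:
  (19/6, 0) → f = 95/3
  (72/11, 0) → f = 720/11
  (17/6, 1/4) → f = 173/6
  (24, 32) → f = 304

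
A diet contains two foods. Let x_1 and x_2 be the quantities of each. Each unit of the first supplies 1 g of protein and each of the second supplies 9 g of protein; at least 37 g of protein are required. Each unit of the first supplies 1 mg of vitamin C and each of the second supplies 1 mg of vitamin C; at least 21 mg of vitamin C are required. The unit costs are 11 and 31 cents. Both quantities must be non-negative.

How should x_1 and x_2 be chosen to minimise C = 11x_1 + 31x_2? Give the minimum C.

x_1 = 19, x_2 = 2, minimum C = 271

Feasible corners and C = 11x_1 + 31x_2:
  (0, 21) → C = 651
  (37, 0) → C = 407
  (19, 2) → C = 271
The feasible region is unbounded (it extends along (0, 1), (1, 0)), but C strictly increases along every unbounded feasible direction, so there is no improving ray and the minimum is attained at a vertex.

The optimum lies where x_1 + 9x_2 = 37 and x_1 + x_2 = 21.
Solving simultaneously gives x_1 = 19, x_2 = 2.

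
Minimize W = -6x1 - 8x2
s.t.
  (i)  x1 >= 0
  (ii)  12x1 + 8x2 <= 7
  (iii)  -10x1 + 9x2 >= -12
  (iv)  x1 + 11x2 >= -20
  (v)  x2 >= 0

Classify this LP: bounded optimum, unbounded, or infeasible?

bounded optimum

Corner points and W = -6x1 - 8x2:
  (0, 7/8) → W = -7
  (0, 0) → W = 0
  (7/12, 0) → W = -7/2
The feasible region has finitely many vertices and no improving ray; the minimum is -7 at (0, 7/8).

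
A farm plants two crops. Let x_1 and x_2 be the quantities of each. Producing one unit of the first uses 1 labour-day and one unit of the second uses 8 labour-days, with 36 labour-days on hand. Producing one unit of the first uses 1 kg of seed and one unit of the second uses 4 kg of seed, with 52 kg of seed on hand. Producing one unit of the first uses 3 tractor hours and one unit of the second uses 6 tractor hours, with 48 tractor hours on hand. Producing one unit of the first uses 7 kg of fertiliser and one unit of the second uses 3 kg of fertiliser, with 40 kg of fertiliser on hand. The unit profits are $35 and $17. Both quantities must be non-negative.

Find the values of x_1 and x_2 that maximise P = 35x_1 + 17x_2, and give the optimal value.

x_1 = 4, x_2 = 4, maximum P = 208

The binding constraints are x_1 + 8x_2 = 36 and 7x_1 + 3x_2 = 40.
Solving simultaneously gives x_1 = 4, x_2 = 4.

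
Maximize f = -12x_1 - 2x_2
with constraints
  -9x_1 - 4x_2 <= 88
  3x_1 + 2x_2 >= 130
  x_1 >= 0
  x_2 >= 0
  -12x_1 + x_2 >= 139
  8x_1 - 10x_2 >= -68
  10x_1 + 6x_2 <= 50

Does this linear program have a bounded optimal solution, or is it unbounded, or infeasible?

infeasible

The boundaries 8x_1 - 10x_2 = -68 and 10x_1 + 6x_2 = 50 meet at (23/37, 270/37), but that point violates 3x_1 + 2x_2 ≥ 130. Every candidate vertex is excluded by some other constraint, so the feasible region is empty.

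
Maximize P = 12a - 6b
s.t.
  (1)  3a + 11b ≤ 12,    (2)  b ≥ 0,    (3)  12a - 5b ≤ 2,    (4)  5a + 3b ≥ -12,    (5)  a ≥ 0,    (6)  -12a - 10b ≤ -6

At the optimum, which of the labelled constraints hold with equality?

(3) and (6)

Corner points and P = 12a - 6b:
  (82/147, 46/49) → P = 52/49
  (0, 12/11) → P = -72/11
  (5/18, 4/15) → P = 26/15
  (0, 3/5) → P = -18/5

The maximum is at (5/18, 4/15). Substituting into each constraint, equality holds for (3) and (6); the remaining constraints have slack.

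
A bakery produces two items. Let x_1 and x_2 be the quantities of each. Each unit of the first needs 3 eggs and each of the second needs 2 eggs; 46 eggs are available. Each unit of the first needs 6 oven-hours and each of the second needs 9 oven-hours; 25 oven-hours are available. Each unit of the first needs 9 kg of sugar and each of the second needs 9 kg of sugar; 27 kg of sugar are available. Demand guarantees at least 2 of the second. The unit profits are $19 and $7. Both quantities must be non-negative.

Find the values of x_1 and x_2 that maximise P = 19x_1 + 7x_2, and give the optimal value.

x_1 = 1, x_2 = 2, maximum P = 33

Vertices and P = 19x_1 + 7x_2:
  (0, 25/9) → P = 175/9
  (0, 2) → P = 14
  (2/3, 7/3) → P = 29
  (1, 2) → P = 33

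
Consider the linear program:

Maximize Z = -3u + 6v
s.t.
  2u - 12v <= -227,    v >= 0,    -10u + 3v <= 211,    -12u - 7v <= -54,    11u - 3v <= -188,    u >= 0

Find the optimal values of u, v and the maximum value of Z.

At the optimal vertex, -10u + 3v = 211 and 11u - 3v = -188.
Solving simultaneously gives u = 23, v = 147.

u = 23, v = 147, maximum Z = 813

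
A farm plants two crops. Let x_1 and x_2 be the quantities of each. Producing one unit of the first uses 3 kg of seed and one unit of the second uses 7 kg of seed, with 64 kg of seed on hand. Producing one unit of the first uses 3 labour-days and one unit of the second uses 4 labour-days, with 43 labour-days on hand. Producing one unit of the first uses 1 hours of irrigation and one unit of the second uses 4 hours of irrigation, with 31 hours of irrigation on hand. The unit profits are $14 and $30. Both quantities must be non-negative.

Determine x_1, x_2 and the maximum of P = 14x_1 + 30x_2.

x_1 = 6, x_2 = 25/4, maximum P = 543/2

Extreme points and P = 14x_1 + 30x_2:
  (0, 0) → P = 0
  (0, 31/4) → P = 465/2
  (43/3, 0) → P = 602/3
  (6, 25/4) → P = 543/2

The binding constraints are 3x_1 + 4x_2 = 43 and x_1 + 4x_2 = 31.
Solving simultaneously gives x_1 = 6, x_2 = 25/4.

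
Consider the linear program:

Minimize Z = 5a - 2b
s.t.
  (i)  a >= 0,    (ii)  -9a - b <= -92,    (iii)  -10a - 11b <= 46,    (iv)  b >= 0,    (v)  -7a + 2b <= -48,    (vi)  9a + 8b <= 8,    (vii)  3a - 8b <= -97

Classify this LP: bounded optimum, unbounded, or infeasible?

infeasible

The boundaries -7a + 2b = -48 and 3a - 8b = -97 meet at (289/25, 823/50), but that point violates 9a + 8b ≤ 8. Every candidate vertex is excluded by some other constraint, so the feasible region is empty.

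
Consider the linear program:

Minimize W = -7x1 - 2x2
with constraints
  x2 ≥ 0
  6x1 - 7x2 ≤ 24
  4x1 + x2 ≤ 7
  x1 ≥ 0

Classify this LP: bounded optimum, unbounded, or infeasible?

bounded optimum

Vertices and W = -7x1 - 2x2:
  (7/4, 0) → W = -49/4
  (0, 0) → W = 0
  (0, 7) → W = -14
The feasible region has finitely many vertices and no improving ray; the minimum is -14 at (0, 7).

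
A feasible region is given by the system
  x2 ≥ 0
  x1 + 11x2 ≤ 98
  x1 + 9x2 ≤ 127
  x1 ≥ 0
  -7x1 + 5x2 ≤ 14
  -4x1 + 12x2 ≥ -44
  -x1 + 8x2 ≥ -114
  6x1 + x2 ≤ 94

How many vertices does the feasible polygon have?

6

Intersecting each pair of boundary lines and keeping only the points that satisfy every inequality leaves:
  (0, 0)
  (11, 0)
  (168/41, 350/41)
  (72/5, 38/5)
  (0, 14/5)
  (293/19, 28/19)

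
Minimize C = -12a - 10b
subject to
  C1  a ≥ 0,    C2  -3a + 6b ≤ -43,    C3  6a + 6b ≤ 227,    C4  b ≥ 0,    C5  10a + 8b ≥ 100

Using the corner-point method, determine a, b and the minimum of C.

a = 227/6, b = 0, minimum C = -454

Feasible corners and C = -12a - 10b:
  (30, 47/6) → C = -1315/3
  (43/3, 0) → C = -172
  (227/6, 0) → C = -454

At the optimal vertex, 6a + 6b = 227 and b = 0.
Solving simultaneously gives a = 227/6, b = 0.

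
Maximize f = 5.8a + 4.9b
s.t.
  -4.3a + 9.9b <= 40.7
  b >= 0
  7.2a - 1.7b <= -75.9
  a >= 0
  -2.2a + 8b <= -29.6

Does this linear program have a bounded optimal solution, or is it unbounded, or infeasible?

The boundaries b = 0 and -2.2a + 8b = -29.6 meet at (148/11, 0), but that point violates 7.2a - 1.7b ≤ -75.9. Every candidate vertex is excluded by some other constraint, so the feasible region is empty.

infeasible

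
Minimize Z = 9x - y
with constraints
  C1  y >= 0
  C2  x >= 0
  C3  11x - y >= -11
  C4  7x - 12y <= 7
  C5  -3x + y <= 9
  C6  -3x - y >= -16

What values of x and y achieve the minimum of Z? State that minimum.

Vertices and Z = 9x - y:
  (0, 0) → Z = 0
  (1, 0) → Z = 9
  (0, 9) → Z = -9
  (199/43, 91/43) → Z = 1700/43
  (7/6, 25/2) → Z = -2

x = 0, y = 9, minimum Z = -9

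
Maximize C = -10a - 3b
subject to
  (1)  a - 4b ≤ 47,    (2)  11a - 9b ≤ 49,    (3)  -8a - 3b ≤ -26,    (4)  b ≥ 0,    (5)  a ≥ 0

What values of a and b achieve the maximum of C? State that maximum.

Extreme points and C = -10a - 3b:
  (49/11, 0) → C = -490/11
  (13/4, 0) → C = -65/2
  (0, 26/3) → C = -26
The feasible region is unbounded (it extends along (0, 1), (9, 11)), but C strictly decreases along every unbounded feasible direction, so there is no improving ray and the maximum is attained at a vertex.

a = 0, b = 26/3, maximum C = -26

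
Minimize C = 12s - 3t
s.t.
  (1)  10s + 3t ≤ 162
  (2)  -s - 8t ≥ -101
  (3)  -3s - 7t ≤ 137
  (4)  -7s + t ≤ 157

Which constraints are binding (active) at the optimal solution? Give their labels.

(2) and (4)

Feasible corners and C = 12s - 3t:
  (993/77, 848/77) → C = 852/7
  (1545/61, -1856/61) → C = 24108/61
  (-385/19, 288/19) → C = -5484/19
  (-309/13, -122/13) → C = -3342/13

The minimum is at (-385/19, 288/19). Substituting into each constraint, equality holds for (2) and (4); the remaining constraints have slack.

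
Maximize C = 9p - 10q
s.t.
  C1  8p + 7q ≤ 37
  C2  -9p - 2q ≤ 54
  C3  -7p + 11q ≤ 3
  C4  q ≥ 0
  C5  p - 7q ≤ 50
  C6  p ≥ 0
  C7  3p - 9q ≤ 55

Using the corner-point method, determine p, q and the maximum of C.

At the optimal vertex, 8p + 7q = 37 and q = 0.
Solving simultaneously gives p = 37/8, q = 0.

p = 37/8, q = 0, maximum C = 333/8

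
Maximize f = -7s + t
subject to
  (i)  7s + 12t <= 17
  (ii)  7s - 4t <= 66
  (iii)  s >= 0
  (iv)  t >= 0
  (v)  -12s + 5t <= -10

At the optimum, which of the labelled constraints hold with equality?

Extreme points and f = -7s + t:
  (17/7, 0) → f = -17
  (205/179, 134/179) → f = -1301/179
  (5/6, 0) → f = -35/6

The maximum is at (5/6, 0). Substituting into each constraint, equality holds for (iv) and (v); the remaining constraints have slack.

(iv) and (v)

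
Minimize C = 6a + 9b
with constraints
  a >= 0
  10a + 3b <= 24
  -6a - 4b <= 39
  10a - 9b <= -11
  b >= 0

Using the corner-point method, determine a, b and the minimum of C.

Feasible corners and C = 6a + 9b:
  (0, 8) → C = 72
  (0, 11/9) → C = 11
  (61/40, 35/12) → C = 177/5

a = 0, b = 11/9, minimum C = 11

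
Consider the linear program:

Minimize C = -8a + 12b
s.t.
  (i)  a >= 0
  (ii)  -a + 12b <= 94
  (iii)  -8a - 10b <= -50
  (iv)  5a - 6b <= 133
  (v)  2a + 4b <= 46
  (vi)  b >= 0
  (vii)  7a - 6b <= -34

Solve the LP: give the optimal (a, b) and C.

a = 0, b = 17/3, minimum C = 68

Vertices and C = -8a + 12b:
  (0, 47/6) → C = 94
  (0, 17/3) → C = 68
  (2, 8) → C = 80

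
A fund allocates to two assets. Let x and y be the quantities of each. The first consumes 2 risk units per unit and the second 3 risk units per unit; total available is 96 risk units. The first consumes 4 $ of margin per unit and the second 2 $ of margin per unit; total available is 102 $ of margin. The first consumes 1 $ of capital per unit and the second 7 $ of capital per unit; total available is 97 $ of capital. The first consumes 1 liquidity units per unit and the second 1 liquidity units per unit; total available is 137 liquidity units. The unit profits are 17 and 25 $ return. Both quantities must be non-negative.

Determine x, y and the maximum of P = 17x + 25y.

x = 20, y = 11, maximum P = 615

Feasible corners and P = 17x + 25y:
  (0, 0) → P = 0
  (0, 97/7) → P = 2425/7
  (51/2, 0) → P = 867/2
  (20, 11) → P = 615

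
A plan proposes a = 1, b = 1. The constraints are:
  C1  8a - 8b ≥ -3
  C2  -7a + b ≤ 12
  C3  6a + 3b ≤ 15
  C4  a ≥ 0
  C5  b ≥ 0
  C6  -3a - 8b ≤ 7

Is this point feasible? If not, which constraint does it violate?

C1: 0 ≥ -3 ✓
C2: -6 ≤ 12 ✓
C3: 9 ≤ 15 ✓
C4: 1 ≥ 0 ✓
C5: 1 ≥ 0 ✓
C6: -11 ≤ 7 ✓

feasible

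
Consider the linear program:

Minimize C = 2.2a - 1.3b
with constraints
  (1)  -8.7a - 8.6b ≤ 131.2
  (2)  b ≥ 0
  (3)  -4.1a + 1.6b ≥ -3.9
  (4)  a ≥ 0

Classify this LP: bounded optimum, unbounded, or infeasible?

From the feasible point (39/41, 0), moving in the direction (1.6, 4.1) keeps every constraint satisfied while C decreases without bound.

unbounded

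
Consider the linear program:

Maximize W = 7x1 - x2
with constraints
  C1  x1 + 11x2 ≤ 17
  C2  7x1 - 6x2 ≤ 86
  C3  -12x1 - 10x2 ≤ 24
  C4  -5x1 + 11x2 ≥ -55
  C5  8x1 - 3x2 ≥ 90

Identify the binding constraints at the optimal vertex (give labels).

Vertices and W = 7x1 - x2:
  (12, 5/11) → W = 919/11
  (1041/91, 46/91) → W = 557/7
  (825/73, 10/73) → W = 5765/73

The maximum is at (12, 5/11). Substituting into each constraint, equality holds for C1 and C4; the remaining constraints have slack.

C1 and C4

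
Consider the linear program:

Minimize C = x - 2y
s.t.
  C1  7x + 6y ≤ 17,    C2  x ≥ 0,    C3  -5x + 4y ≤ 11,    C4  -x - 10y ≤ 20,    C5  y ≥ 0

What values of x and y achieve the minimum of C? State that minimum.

Feasible corners and C = x - 2y:
  (1/29, 81/29) → C = -161/29
  (17/7, 0) → C = 17/7
  (0, 11/4) → C = -11/2
  (0, 0) → C = 0

x = 1/29, y = 81/29, minimum C = -161/29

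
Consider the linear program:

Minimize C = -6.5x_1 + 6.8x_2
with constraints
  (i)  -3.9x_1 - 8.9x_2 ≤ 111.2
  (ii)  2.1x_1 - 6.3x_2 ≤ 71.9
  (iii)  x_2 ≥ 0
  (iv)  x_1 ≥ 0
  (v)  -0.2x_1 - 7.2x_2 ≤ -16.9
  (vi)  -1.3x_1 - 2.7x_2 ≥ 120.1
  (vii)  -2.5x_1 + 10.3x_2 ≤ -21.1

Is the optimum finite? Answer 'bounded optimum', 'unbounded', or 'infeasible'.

The boundaries 2.1x_1 - 6.3x_2 = 71.9 and -0.2x_1 - 7.2x_2 = -16.9 meet at (6935/182, 2111/1638), but that point violates -1.3x_1 - 2.7x_2 ≥ 120.1. Every candidate vertex is excluded by some other constraint, so the feasible region is empty.

infeasible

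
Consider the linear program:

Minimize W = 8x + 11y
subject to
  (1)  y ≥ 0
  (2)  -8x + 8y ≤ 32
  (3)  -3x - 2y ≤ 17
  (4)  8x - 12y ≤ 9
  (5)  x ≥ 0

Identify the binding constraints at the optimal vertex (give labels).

(1) and (5)

Vertices and W = 8x + 11y:
  (9/8, 0) → W = 9
  (0, 0) → W = 0
  (0, 4) → W = 44
The feasible region is unbounded (it extends along (1, 1), (3, 2)), but W strictly increases along every unbounded feasible direction, so there is no improving ray and the minimum is attained at a vertex.

The minimum is at (0, 0). Substituting into each constraint, equality holds for (1) and (5); the remaining constraints have slack.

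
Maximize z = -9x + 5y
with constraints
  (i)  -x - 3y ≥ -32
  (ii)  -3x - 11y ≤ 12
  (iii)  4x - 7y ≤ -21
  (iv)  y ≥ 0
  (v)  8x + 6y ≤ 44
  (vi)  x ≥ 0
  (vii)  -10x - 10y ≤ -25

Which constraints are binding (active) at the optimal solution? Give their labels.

Corner points and z = -9x + 5y:
  (91/40, 43/10) → z = 41/40
  (0, 3) → z = 15
  (0, 22/3) → z = 110/3

The maximum is at (0, 22/3). Substituting into each constraint, equality holds for (v) and (vi); the remaining constraints have slack.

(v) and (vi)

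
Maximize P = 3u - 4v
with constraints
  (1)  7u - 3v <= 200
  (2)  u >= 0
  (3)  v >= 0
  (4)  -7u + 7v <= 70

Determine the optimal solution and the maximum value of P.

Vertices and P = 3u - 4v:
  (200/7, 0) → P = 600/7
  (115/2, 135/2) → P = -195/2
  (0, 0) → P = 0
  (0, 10) → P = -40

u = 200/7, v = 0, maximum P = 600/7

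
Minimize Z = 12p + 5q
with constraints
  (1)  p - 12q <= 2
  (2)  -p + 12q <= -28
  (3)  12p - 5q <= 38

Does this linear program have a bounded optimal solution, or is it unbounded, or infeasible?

infeasible

Constraints p - 12q ≤ 2 and -p + 12q ≤ -28 have parallel boundaries but demand opposite sides — no point can satisfy both, so the region is empty.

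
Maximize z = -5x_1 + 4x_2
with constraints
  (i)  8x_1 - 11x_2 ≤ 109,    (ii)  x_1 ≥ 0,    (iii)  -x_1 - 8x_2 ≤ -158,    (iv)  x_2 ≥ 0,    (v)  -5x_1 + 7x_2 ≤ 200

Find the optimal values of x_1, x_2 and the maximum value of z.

Corner points and z = -5x_1 + 4x_2:
  (174/5, 77/5) → z = -562/5
  (2963, 2145) → z = -6235
  (0, 79/4) → z = 79
  (0, 200/7) → z = 800/7

At the optimal vertex, x_1 = 0 and -5x_1 + 7x_2 = 200.
Solving simultaneously gives x_1 = 0, x_2 = 200/7.

x_1 = 0, x_2 = 200/7, maximum z = 800/7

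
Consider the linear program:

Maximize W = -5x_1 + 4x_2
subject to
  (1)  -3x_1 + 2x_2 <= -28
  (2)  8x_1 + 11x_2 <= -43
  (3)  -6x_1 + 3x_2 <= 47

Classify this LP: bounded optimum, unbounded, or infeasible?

bounded optimum

Feasible corners and W = -5x_1 + 4x_2:
  (222/49, -353/49) → W = -2522/49
  (-178/3, -103) → W = -346/3
The feasible region has finitely many vertices and no improving ray; the maximum is -2522/49 at (222/49, -353/49).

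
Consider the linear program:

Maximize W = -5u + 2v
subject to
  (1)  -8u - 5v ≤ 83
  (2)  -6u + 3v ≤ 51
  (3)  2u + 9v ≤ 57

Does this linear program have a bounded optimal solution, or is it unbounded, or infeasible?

bounded optimum

Extreme points and W = -5u + 2v:
  (-28/3, -5/3) → W = 130/3
  (-24/5, 37/5) → W = 194/5
The feasible region has finitely many vertices and no improving ray; the maximum is 130/3 at (-28/3, -5/3).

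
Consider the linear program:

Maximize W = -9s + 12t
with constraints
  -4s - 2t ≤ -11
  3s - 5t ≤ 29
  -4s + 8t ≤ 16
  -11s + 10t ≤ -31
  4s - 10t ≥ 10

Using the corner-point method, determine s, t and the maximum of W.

s = 3, t = 1/5, maximum W = -123/5

Feasible corners and W = -9s + 12t:
  (113/26, -83/26) → W = -2013/26
  (86/31, -3/62) → W = -792/31
  (24, 43/5) → W = -564/5
  (3, 1/5) → W = -123/5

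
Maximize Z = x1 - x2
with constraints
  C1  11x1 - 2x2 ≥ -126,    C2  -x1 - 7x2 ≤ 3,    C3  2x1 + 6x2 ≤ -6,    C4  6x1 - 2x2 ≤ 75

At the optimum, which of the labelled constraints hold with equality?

C2 and C3

Corner points and Z = x1 - x2:
  (-888/79, 93/79) → Z = -981/79
  (-384/35, 93/35) → Z = -477/35
  (-3, 0) → Z = -3

The maximum is at (-3, 0). Substituting into each constraint, equality holds for C2 and C3; the remaining constraints have slack.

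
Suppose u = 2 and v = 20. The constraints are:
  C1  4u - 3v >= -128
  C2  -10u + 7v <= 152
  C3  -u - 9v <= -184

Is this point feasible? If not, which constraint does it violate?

not feasible — violates C3

Constraint C3: -u - 9v = -182, which is not ≤ -184. All other constraints are satisfied.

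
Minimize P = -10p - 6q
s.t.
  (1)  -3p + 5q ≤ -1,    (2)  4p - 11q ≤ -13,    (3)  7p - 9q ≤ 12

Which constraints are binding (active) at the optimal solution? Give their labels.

Vertices and P = -10p - 6q:
  (76/13, 43/13) → P = -1018/13
  (51/8, 29/8) → P = -171/2
  (249/41, 139/41) → P = -3324/41

The minimum is at (51/8, 29/8). Substituting into each constraint, equality holds for (1) and (3); the remaining constraints have slack.

(1) and (3)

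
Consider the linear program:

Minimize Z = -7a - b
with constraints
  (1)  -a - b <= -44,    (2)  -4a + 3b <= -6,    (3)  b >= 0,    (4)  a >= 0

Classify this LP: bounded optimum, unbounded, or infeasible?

unbounded

From the feasible point (138/7, 170/7), moving in the direction (3, 4) keeps every constraint satisfied while Z decreases without bound.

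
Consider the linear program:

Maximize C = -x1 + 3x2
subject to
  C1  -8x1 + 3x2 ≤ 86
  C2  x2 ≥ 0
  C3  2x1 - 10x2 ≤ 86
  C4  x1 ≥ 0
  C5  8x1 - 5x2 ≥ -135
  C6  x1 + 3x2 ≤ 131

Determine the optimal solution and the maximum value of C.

x1 = 250/29, x2 = 1183/29, maximum C = 3299/29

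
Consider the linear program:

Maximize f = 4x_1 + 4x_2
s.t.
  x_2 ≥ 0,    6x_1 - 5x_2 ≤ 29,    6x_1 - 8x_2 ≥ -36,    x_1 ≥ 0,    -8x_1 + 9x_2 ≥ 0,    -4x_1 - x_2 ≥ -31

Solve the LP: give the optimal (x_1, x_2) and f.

Vertices and f = 4x_1 + 4x_2:
  (0, 0) → f = 0
  (0, 9/2) → f = 18
  (106/19, 165/19) → f = 1084/19
  (279/44, 62/11) → f = 527/11

The optimum lies where 6x_1 - 8x_2 = -36 and -4x_1 - x_2 = -31.
Solving simultaneously gives x_1 = 106/19, x_2 = 165/19.

x_1 = 106/19, x_2 = 165/19, maximum f = 1084/19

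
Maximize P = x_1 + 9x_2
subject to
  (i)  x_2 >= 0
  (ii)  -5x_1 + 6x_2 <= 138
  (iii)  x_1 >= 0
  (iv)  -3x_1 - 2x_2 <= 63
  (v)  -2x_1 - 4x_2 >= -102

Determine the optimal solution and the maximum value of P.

Feasible corners and P = x_1 + 9x_2:
  (0, 0) → P = 0
  (51, 0) → P = 51
  (0, 23) → P = 207
  (15/8, 393/16) → P = 3567/16

The optimum lies where -5x_1 + 6x_2 = 138 and -2x_1 - 4x_2 = -102.
Solving simultaneously gives x_1 = 15/8, x_2 = 393/16.

x_1 = 15/8, x_2 = 393/16, maximum P = 3567/16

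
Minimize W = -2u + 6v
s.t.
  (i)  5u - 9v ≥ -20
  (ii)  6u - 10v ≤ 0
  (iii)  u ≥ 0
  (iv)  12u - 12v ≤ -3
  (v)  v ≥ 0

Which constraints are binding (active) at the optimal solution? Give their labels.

Feasible corners and W = -2u + 6v:
  (0, 20/9) → W = 40/3
  (71/16, 75/16) → W = 77/4
  (0, 1/4) → W = 3/2

The minimum is at (0, 1/4). Substituting into each constraint, equality holds for (iii) and (iv); the remaining constraints have slack.

(iii) and (iv)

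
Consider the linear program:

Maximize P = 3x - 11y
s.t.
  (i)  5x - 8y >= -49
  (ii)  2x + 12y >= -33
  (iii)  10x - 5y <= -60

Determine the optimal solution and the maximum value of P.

x = -177/26, y = -21/13, maximum P = -69/26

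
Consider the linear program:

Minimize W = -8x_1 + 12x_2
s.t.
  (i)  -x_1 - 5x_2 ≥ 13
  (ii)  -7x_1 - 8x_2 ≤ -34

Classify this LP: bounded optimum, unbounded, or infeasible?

From the feasible point (274/27, -125/27), moving in the direction (5, -1) keeps every constraint satisfied while W decreases without bound.

unbounded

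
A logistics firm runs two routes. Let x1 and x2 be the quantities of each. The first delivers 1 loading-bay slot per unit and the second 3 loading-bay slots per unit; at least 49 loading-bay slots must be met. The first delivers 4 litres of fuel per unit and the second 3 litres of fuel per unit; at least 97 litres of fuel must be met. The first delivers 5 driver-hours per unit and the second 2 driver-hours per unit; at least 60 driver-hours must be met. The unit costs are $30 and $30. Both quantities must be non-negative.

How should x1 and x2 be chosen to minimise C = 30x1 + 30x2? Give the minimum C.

Vertices and C = 30x1 + 30x2:
  (0, 97/3) → C = 970
  (49, 0) → C = 1470
  (16, 11) → C = 810
The feasible region is unbounded (it extends along (0, 1), (1, 0)), but C strictly increases along every unbounded feasible direction, so there is no improving ray and the minimum is attained at a vertex.

The optimum lies where x1 + 3x2 = 49 and 4x1 + 3x2 = 97.
Solving simultaneously gives x1 = 16, x2 = 11.

x1 = 16, x2 = 11, minimum C = 810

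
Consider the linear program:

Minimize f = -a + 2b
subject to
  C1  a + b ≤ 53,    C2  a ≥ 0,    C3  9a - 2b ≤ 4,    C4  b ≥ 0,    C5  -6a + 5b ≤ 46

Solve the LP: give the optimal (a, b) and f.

Feasible corners and f = -a + 2b:
  (0, 0) → f = 0
  (0, 46/5) → f = 92/5
  (4/9, 0) → f = -4/9
  (112/33, 146/11) → f = 764/33

a = 4/9, b = 0, minimum f = -4/9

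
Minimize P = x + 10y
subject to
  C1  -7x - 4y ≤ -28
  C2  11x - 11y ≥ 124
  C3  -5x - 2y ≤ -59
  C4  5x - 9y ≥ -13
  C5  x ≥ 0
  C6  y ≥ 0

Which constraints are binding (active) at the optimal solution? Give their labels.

C3 and C6

Feasible corners and P = x + 10y:
  (897/77, 29/77) → P = 1187/77
  (1259/44, 763/44) → P = 8889/44
  (59/5, 0) → P = 59/5
The feasible region is unbounded (it extends along (9, 5), (1, 0)), but P strictly increases along every unbounded feasible direction, so there is no improving ray and the minimum is attained at a vertex.

The minimum is at (59/5, 0). Substituting into each constraint, equality holds for C3 and C6; the remaining constraints have slack.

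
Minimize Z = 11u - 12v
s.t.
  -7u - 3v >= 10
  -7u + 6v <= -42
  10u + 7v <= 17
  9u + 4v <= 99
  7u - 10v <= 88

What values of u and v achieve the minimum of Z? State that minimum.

Extreme points and Z = 11u - 12v:
  (22/21, -52/9) → Z = 566/7
  (164/91, -98/13) → Z = 772/7
  (-27/7, -23/2) → Z = 669/7

At the optimal vertex, -7u - 3v = 10 and -7u + 6v = -42.
Solving simultaneously gives u = 22/21, v = -52/9.

u = 22/21, v = -52/9, minimum Z = 566/7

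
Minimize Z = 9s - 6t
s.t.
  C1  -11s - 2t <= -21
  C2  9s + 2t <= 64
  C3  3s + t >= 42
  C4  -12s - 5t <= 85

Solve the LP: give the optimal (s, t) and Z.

Feasible corners and Z = 9s - 6t:
  (-43/2, 515/4) → Z = -966
  (-63/5, 399/5) → Z = -2961/5
  (-20/3, 62) → Z = -432

At the optimal vertex, -11s - 2t = -21 and 9s + 2t = 64.
Solving simultaneously gives s = -43/2, t = 515/4.

s = -43/2, t = 515/4, minimum Z = -966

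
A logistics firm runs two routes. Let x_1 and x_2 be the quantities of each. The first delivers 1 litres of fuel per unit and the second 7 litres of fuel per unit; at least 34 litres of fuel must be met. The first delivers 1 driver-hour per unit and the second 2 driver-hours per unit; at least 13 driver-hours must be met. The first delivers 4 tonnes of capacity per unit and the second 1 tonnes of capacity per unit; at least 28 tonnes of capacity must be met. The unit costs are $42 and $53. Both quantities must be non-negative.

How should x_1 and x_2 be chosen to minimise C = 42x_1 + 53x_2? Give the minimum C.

x_1 = 6, x_2 = 4, minimum C = 464

Extreme points and C = 42x_1 + 53x_2:
  (0, 28) → C = 1484
  (34, 0) → C = 1428
  (6, 4) → C = 464
The feasible region is unbounded (it extends along (0, 1), (1, 0)), but C strictly increases along every unbounded feasible direction, so there is no improving ray and the minimum is attained at a vertex.

The binding constraints are x_1 + 7x_2 = 34 and 4x_1 + x_2 = 28.
Solving simultaneously gives x_1 = 6, x_2 = 4.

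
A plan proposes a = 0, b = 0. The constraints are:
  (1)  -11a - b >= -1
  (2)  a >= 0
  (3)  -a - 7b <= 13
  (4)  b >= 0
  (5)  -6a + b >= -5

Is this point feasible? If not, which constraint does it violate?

feasible

(1): 0 ≥ -1 ✓
(2): 0 ≥ 0 ✓
(3): 0 ≤ 13 ✓
(4): 0 ≥ 0 ✓
(5): 0 ≥ -5 ✓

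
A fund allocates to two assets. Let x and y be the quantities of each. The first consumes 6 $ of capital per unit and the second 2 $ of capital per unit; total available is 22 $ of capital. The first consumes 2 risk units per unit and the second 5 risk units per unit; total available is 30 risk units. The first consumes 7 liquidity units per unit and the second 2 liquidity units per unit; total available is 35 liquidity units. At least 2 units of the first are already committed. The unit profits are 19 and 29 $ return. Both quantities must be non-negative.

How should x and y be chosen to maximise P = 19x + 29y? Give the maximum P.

x = 2, y = 5, maximum P = 183

Vertices and P = 19x + 29y:
  (11/3, 0) → P = 209/3
  (2, 0) → P = 38
  (2, 5) → P = 183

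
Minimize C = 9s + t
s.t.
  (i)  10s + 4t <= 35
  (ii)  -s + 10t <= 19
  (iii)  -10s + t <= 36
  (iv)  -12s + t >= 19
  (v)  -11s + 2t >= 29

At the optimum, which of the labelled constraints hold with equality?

Vertices and C = 9s + t:
  (-31/9, 14/9) → C = -265/9
  (-7/3, 5/3) → C = -58/3
  (-43/9, -106/9) → C = -493/9

The minimum is at (-43/9, -106/9). Substituting into each constraint, equality holds for (iii) and (v); the remaining constraints have slack.

(iii) and (v)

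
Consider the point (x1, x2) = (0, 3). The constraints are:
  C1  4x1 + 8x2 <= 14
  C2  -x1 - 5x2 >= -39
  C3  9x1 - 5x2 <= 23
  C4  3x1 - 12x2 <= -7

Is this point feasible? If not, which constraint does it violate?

Constraint C1: 4x1 + 8x2 = 24, which is not ≤ 14. All other constraints are satisfied.

not feasible — violates C1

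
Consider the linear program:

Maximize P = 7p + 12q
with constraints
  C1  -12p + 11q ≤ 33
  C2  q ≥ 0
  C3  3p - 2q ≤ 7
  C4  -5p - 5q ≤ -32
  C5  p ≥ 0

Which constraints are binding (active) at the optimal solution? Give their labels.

Feasible corners and P = 7p + 12q:
  (143/9, 61/3) → P = 3197/9
  (187/115, 549/115) → P = 7897/115
  (99/25, 61/25) → P = 57

The maximum is at (143/9, 61/3). Substituting into each constraint, equality holds for C1 and C3; the remaining constraints have slack.

C1 and C3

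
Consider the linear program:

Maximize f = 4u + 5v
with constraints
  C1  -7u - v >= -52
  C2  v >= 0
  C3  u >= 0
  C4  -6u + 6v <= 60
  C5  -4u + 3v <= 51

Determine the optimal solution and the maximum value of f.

Corner points and f = 4u + 5v:
  (52/7, 0) → f = 208/7
  (21/4, 61/4) → f = 389/4
  (0, 0) → f = 0
  (0, 10) → f = 50

The optimum lies where -7u - v = -52 and -6u + 6v = 60.
Solving simultaneously gives u = 21/4, v = 61/4.

u = 21/4, v = 61/4, maximum f = 389/4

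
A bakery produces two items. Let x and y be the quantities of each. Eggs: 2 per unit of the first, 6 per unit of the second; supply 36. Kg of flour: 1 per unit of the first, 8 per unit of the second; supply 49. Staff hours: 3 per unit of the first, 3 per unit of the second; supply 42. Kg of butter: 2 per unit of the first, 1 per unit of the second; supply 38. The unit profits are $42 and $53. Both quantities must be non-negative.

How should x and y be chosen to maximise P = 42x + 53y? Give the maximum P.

x = 12, y = 2, maximum P = 610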